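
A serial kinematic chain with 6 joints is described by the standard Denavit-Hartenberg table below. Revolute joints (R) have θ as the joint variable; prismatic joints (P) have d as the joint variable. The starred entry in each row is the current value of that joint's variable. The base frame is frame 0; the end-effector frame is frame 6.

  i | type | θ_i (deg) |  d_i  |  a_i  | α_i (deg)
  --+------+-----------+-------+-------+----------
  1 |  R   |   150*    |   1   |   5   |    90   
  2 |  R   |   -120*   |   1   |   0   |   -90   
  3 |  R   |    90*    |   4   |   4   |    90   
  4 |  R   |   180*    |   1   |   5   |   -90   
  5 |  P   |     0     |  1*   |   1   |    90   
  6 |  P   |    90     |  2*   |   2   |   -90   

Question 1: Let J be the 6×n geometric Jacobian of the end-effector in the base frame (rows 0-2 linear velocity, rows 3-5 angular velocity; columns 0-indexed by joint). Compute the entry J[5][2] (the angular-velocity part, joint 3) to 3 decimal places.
-0.500

axis z_2 = (-0.7500,0.4330,-0.5000); lever o_n−o_2 = (1.5490,1.4151,-3.0981)
cross product → J_v[:, 2] = (-0.6340,-3.0981,-1.7321)
J_ω[:, 2] = z_2
entry J[5][2] = -0.5000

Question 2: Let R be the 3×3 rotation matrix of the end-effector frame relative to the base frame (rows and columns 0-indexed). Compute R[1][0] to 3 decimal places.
-0.433

End-effector x-axis (col 0 of R) = (0.7500,-0.4330,0.5000)
R[1][0] = -0.4330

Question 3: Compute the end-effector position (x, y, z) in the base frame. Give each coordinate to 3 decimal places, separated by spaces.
after link 1: o_1 = (-4.3301, 2.5000, 1.0000)
after link 2: o_2 = (-3.8301, 3.3660, 1.0000)
after link 3: o_3 = (-8.8301, 1.6340, -1.0000)
after link 4: o_4 = (-5.8971, 5.7141, -1.8660)
after link 5: o_5 = (-4.6471, 6.1471, -1.3660)
after link 6: o_6 = (-2.2811, 4.7811, -2.0981)

-2.281 4.781 -2.098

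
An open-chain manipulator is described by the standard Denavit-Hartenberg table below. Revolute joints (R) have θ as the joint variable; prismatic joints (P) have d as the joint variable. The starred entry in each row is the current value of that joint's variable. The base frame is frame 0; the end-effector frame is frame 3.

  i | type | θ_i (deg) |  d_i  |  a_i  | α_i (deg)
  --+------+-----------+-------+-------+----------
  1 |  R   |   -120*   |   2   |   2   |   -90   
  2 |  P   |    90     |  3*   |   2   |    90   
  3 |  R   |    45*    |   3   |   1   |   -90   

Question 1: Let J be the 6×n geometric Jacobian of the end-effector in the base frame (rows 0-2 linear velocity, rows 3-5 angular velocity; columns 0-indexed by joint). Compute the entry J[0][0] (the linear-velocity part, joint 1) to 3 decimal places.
6.184

axis z_0 = ẑ; lever o_n−o_0 = (0.7104,-6.1837,-0.7071)
cross product → J_v[:, 0] = (6.1837,0.7104,-0.0000)
J_ω[:, 0] = z_0
entry J[0][0] = 6.1837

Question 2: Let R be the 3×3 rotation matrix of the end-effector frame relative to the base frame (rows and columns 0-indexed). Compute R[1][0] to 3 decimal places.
-0.354

End-effector x-axis (col 0 of R) = (0.6124,-0.3536,-0.7071)
R[1][0] = -0.3536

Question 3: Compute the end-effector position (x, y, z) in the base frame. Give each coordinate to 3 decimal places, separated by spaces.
0.710 -6.184 -0.707

after link 1: o_1 = (-1.0000, -1.7321, 2.0000)
after link 2: o_2 = (1.5981, -3.2321, 0.0000)
after link 3: o_3 = (0.7104, -6.1837, -0.7071)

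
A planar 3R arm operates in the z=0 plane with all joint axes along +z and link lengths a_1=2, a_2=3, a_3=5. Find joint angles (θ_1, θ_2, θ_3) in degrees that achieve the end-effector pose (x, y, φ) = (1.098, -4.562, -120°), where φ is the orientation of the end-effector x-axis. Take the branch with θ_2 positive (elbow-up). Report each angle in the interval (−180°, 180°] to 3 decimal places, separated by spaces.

wrist centre = target − a_3·(cos φ, sin φ) = (3.5980, -0.2319)
cos θ_2 = (12.9994−2²−3²)/(2·2·3) = -0.0001; θ_2 = 90.0030° (elbow-up)
β = atan2(-0.2319,3.5980) = -3.6873°; ψ = atan2(3.0000,1.9998) = 56.3120°
θ_1 = β − ψ = -59.9993°
θ_3 = φ − θ_1 − θ_2 = -150.0037° (wrapped to (-180°,180°])

-59.999 90.003 -150.004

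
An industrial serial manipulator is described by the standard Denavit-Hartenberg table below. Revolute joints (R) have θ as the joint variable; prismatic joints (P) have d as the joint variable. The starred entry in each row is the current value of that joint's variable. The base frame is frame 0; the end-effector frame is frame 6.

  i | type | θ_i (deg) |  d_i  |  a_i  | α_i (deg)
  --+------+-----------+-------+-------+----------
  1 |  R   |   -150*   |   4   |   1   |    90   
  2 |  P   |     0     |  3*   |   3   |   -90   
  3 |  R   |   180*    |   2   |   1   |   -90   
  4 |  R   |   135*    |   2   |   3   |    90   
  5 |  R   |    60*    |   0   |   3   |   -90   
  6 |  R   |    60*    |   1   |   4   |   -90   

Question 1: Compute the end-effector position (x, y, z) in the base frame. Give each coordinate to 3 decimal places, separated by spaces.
after link 1: o_1 = (-0.8660, -0.5000, 4.0000)
after link 2: o_2 = (-4.9641, 0.5981, 4.0000)
after link 3: o_3 = (-4.0981, 1.0981, 6.0000)
after link 4: o_4 = (-6.9352, 1.7695, 3.8787)
after link 5: o_5 = (-9.1528, 3.4891, 2.8180)
after link 6: o_6 = (-12.4722, 4.1500, 5.1728)

-12.472 4.150 5.173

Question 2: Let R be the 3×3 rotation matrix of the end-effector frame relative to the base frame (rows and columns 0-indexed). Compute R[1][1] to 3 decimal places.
-0.739

End-effector y-axis (col 1 of R) = (-0.2803,-0.7392,-0.6124)
R[1][1] = -0.7392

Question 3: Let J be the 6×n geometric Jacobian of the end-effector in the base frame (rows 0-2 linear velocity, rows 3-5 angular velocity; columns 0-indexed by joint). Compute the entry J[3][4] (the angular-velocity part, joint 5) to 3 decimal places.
0.612

axis z_4 = (0.6124,0.3536,-0.7071); lever o_n−o_4 = (-5.5370,2.3806,1.2941)
cross product → J_v[:, 4] = (2.1408,3.1228,3.4154)
J_ω[:, 4] = z_4
entry J[3][4] = 0.6124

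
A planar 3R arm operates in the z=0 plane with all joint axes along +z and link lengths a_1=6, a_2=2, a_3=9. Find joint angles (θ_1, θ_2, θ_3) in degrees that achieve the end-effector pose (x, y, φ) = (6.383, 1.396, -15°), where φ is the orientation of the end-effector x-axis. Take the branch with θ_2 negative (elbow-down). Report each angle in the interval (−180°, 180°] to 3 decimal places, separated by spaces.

wrist centre = target − a_3·(cos φ, sin φ) = (-2.3103, 3.7254)
cos θ_2 = (19.2160−6²−2²)/(2·6·2) = -0.8660; θ_2 = -149.9970° (elbow-down)
β = atan2(3.7254,-2.3103) = 121.8056°; ψ = atan2(-1.0001,4.2680) = -13.1878°
θ_1 = β − ψ = 134.9934°
θ_3 = φ − θ_1 − θ_2 = 0.0036° (wrapped to (-180°,180°])

134.993 -149.997 0.004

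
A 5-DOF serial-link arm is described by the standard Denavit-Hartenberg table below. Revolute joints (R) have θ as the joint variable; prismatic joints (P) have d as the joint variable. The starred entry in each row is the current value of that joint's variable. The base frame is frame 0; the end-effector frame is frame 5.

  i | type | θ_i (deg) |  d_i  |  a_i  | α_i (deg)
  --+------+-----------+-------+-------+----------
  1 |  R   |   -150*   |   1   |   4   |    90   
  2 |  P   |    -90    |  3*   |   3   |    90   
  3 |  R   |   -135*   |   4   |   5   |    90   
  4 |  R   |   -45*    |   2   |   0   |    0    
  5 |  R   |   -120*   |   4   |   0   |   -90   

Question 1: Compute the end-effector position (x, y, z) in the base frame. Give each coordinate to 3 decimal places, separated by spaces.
-1.854 3.210 5.778

after link 1: o_1 = (-3.4641, -2.0000, 1.0000)
after link 2: o_2 = (-4.9641, 0.5981, -2.0000)
after link 3: o_3 = (0.2678, -0.4638, 1.5355)
after link 4: o_4 = (-0.4393, 0.7610, 2.9497)
after link 5: o_5 = (-1.8536, 3.2104, 5.7782)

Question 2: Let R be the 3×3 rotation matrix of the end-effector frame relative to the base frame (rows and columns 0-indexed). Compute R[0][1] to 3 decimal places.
0.354

End-effector y-axis (col 1 of R) = (0.3536,-0.6124,-0.7071)
R[0][1] = 0.3536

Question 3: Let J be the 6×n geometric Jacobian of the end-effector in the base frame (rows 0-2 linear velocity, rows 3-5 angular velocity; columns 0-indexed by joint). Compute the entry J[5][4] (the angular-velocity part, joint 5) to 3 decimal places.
0.707

axis z_4 = (-0.3536,0.6124,0.7071); lever o_n−o_4 = (-1.4142,2.4495,2.8284)
cross product → J_v[:, 4] = (0.0000,0.0000,0.0000)
J_ω[:, 4] = z_4
entry J[5][4] = 0.7071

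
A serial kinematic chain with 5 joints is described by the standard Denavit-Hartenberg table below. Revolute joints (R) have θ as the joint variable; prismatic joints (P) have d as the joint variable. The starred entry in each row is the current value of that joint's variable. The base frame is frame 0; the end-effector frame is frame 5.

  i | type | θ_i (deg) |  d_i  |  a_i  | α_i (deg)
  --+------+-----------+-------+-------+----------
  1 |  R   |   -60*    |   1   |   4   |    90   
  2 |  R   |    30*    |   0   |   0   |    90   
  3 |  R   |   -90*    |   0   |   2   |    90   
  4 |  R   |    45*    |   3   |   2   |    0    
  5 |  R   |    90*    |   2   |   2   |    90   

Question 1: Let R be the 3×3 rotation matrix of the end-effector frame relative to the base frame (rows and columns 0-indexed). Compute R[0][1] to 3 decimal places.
End-effector y-axis (col 1 of R) = (-0.4330,0.7500,-0.5000)
R[0][1] = -0.4330

-0.433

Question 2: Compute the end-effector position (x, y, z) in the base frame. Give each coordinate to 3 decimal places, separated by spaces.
after link 1: o_1 = (2.0000, -3.4641, 1.0000)
after link 2: o_2 = (2.0000, -3.4641, 1.0000)
after link 3: o_3 = (3.7321, -2.4641, 1.0000)
after link 4: o_4 = (4.0113, -0.1194, -1.7247)
after link 5: o_5 = (2.2741, 0.0612, -3.9495)

2.274 0.061 -3.949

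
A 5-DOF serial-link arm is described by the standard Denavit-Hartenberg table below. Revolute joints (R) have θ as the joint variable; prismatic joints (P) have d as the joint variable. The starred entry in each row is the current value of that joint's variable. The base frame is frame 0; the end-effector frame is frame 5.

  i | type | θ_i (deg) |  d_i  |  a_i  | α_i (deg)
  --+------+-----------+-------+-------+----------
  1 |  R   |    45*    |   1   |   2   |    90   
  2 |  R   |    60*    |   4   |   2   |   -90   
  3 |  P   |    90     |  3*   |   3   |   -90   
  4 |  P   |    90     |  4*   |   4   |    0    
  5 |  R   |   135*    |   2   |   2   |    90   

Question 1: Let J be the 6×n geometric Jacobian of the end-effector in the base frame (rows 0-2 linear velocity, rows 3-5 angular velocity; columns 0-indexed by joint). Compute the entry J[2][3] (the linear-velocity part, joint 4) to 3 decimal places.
-0.866

prismatic axis z_3 = (-0.3536,-0.3536,-0.8660)
J_v[:, 3] = z_3; J_ω[:, 3] = (0,0,0)
entry J[2][3] = -0.8660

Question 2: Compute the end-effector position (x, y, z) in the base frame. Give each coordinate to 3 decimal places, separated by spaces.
after link 1: o_1 = (1.4142, 1.4142, 1.0000)
after link 2: o_2 = (4.9497, -0.7071, 2.7321)
after link 3: o_3 = (0.9913, -0.4229, 4.2321)
after link 4: o_4 = (2.0266, 0.6124, -1.2321)
after link 5: o_5 = (1.4535, -1.9608, -2.2570)

1.453 -1.961 -2.257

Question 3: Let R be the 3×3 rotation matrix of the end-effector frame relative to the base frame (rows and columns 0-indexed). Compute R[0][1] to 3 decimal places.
-0.354

End-effector y-axis (col 1 of R) = (-0.3536,-0.3536,-0.8660)
R[0][1] = -0.3536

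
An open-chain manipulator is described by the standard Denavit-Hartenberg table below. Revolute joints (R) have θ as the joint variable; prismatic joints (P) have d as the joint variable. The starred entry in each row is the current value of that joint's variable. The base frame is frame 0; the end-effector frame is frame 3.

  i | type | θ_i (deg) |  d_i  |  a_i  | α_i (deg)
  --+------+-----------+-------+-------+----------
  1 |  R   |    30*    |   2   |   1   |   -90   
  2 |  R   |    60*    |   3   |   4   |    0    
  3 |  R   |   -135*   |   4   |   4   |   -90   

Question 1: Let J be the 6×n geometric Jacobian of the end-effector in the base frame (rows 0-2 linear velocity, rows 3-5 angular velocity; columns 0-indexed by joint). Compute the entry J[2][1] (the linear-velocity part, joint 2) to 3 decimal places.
-3.035

axis z_1 = (-0.5000,0.8660,0.0000); lever o_n−o_1 = (-0.8714,7.5798,0.3996)
cross product → J_v[:, 1] = (0.3461,0.1998,-3.0353)
J_ω[:, 1] = z_1
entry J[2][1] = -3.0353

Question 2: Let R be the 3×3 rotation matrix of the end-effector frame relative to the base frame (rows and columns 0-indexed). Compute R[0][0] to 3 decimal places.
0.224

End-effector x-axis (col 0 of R) = (0.2241,0.1294,0.9659)
R[0][0] = 0.2241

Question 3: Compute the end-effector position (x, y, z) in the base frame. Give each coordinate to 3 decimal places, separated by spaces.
after link 1: o_1 = (0.8660, 0.5000, 2.0000)
after link 2: o_2 = (1.0981, 4.0981, -1.4641)
after link 3: o_3 = (-0.0053, 8.0798, 2.3996)

-0.005 8.080 2.400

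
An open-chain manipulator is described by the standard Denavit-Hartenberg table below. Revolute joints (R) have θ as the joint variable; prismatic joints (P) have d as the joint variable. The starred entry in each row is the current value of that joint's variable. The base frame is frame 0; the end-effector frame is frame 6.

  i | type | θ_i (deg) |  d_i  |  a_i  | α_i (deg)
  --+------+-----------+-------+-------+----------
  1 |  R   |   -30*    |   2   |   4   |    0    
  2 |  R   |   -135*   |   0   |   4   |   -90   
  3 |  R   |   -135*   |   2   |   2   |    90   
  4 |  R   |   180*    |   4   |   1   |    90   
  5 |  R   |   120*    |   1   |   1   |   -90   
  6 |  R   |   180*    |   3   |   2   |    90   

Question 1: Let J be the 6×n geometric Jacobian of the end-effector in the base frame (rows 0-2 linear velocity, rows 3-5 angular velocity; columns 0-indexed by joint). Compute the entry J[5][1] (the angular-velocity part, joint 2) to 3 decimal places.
axis z_1 = (0.0000,0.0000,1.0000); lever o_n−o_1 = (0.1448,-3.0670,1.0353)
cross product → J_v[:, 1] = (3.0670,0.1448,-0.0000)
J_ω[:, 1] = z_1
entry J[5][1] = 1.0000

1.000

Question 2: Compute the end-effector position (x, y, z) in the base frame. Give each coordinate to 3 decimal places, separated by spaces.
after link 1: o_1 = (3.4641, -2.0000, 2.0000)
after link 2: o_2 = (-0.3996, -3.0353, 2.0000)
after link 3: o_3 = (1.4841, -4.6011, 3.4142)
after link 4: o_4 = (3.5331, -4.0521, -0.1213)
after link 5: o_5 = (4.7249, -4.7680, -0.3801)
after link 6: o_6 = (3.6089, -5.0670, 3.0353)

3.609 -5.067 3.035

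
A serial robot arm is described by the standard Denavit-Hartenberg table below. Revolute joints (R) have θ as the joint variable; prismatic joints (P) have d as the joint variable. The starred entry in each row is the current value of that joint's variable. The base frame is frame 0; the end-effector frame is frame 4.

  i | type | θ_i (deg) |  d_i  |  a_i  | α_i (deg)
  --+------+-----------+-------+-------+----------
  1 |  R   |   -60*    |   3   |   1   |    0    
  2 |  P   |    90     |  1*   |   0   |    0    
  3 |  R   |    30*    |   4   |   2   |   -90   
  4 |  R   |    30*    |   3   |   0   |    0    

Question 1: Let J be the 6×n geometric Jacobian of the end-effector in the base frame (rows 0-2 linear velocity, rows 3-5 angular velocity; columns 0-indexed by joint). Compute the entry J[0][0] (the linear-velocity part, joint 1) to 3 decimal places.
axis z_0 = ẑ; lever o_n−o_0 = (-1.0981,2.3660,8.0000)
cross product → J_v[:, 0] = (-2.3660,-1.0981,0.0000)
J_ω[:, 0] = z_0
entry J[0][0] = -2.3660

-2.366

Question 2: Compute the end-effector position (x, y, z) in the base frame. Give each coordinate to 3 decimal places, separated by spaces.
-1.098 2.366 8.000

after link 1: o_1 = (0.5000, -0.8660, 3.0000)
after link 2: o_2 = (0.5000, -0.8660, 4.0000)
after link 3: o_3 = (1.5000, 0.8660, 8.0000)
after link 4: o_4 = (-1.0981, 2.3660, 8.0000)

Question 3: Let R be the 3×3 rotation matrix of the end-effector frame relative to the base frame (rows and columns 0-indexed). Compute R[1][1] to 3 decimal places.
End-effector y-axis (col 1 of R) = (-0.2500,-0.4330,-0.8660)
R[1][1] = -0.4330

-0.433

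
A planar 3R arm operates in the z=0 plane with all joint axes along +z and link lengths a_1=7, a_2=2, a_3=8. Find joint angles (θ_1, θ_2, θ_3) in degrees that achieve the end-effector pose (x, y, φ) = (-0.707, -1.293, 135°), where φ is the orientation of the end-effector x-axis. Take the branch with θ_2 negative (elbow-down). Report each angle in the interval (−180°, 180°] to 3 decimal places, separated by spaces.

-45.001 -44.993 -135.006

wrist centre = target − a_3·(cos φ, sin φ) = (4.9499, -6.9499)
cos θ_2 = (72.8015−7²−2²)/(2·7·2) = 0.7072; θ_2 = -44.9926° (elbow-down)
β = atan2(-6.9499,4.9499) = -54.5406°; ψ = atan2(-1.4140,8.4144) = -9.5394°
θ_1 = β − ψ = -45.0012°
θ_3 = φ − θ_1 − θ_2 = -135.0061° (wrapped to (-180°,180°])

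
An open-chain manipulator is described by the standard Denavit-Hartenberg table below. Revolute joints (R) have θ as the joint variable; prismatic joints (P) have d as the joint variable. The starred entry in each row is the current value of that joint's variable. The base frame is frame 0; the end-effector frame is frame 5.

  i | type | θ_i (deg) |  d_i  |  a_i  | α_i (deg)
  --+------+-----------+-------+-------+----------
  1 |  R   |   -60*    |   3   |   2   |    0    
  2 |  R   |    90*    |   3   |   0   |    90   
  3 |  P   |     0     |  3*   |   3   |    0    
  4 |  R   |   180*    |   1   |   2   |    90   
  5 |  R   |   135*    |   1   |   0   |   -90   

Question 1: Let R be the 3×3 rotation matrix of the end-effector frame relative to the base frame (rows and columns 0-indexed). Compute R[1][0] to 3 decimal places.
End-effector x-axis (col 0 of R) = (0.9659,-0.2588,-0.0000)
R[1][0] = -0.2588

-0.259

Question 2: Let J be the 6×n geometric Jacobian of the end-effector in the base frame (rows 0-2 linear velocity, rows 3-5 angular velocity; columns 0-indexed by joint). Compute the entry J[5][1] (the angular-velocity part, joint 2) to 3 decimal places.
axis z_1 = (0.0000,0.0000,1.0000); lever o_n−o_1 = (2.8660,-2.9641,4.0000)
cross product → J_v[:, 1] = (2.9641,2.8660,-0.0000)
J_ω[:, 1] = z_1
entry J[5][1] = 1.0000

1.000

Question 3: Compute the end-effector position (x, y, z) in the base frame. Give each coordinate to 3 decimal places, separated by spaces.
3.866 -4.696 7.000

after link 1: o_1 = (1.0000, -1.7321, 3.0000)
after link 2: o_2 = (1.0000, -1.7321, 6.0000)
after link 3: o_3 = (5.0981, -2.8301, 6.0000)
after link 4: o_4 = (3.8660, -4.6962, 6.0000)
after link 5: o_5 = (3.8660, -4.6962, 7.0000)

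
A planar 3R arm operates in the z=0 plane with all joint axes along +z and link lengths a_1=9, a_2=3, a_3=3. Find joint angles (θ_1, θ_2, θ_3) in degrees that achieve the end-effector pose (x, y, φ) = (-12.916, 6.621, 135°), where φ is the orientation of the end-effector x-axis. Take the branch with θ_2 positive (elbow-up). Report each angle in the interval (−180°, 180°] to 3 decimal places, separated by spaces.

150.006 29.985 -44.991

wrist centre = target − a_3·(cos φ, sin φ) = (-10.7947, 4.4997)
cos θ_2 = (136.7722−9²−3²)/(2·9·3) = 0.8662; θ_2 = 29.9855° (elbow-up)
β = atan2(4.4997,-10.7947) = 157.3716°; ψ = atan2(1.4993,11.5985) = 7.3658°
θ_1 = β − ψ = 150.0057°
θ_3 = φ − θ_1 − θ_2 = -44.9912° (wrapped to (-180°,180°])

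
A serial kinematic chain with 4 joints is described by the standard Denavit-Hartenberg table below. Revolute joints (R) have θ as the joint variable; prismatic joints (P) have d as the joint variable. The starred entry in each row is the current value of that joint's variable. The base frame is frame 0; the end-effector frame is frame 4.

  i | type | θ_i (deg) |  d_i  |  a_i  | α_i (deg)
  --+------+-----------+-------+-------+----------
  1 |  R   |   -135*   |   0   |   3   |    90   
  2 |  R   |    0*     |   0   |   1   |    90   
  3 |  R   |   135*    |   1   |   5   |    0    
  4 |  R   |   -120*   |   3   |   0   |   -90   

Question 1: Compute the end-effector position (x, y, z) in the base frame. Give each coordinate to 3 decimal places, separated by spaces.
after link 1: o_1 = (-2.1213, -2.1213, 0.0000)
after link 2: o_2 = (-2.8284, -2.8284, 0.0000)
after link 3: o_3 = (-2.8284, 2.1716, -1.0000)
after link 4: o_4 = (-2.8284, 2.1716, -4.0000)

-2.828 2.172 -4.000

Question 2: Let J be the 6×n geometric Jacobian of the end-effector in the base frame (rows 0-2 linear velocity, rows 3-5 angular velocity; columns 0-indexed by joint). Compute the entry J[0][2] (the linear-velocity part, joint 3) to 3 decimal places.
5.000

axis z_2 = (-0.0000,0.0000,-1.0000); lever o_n−o_2 = (-0.0000,5.0000,-4.0000)
cross product → J_v[:, 2] = (5.0000,0.0000,-0.0000)
J_ω[:, 2] = z_2
entry J[0][2] = 5.0000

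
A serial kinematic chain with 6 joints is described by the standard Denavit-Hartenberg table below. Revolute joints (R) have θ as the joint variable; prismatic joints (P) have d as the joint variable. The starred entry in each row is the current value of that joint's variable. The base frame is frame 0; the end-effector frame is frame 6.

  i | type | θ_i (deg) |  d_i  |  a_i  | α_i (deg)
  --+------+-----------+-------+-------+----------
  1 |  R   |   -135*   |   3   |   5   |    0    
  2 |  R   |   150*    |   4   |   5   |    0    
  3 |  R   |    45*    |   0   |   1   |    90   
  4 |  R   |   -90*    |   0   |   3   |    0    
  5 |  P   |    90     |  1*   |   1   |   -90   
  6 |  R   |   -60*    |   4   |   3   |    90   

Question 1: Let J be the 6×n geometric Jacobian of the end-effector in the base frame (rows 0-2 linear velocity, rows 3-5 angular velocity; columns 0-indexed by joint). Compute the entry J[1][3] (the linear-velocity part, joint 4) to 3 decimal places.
-0.866

axis z_3 = (0.8660,-0.5000,0.0000); lever o_n−o_3 = (4.3660,0.3660,1.0000)
cross product → J_v[:, 3] = (-0.5000,-0.8660,2.5000)
J_ω[:, 3] = z_3
entry J[1][3] = -0.8660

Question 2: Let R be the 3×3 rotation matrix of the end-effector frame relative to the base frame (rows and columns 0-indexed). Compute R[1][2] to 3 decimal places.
End-effector z-axis (col 2 of R) = (0.0000,-1.0000,0.0000)
R[1][2] = -1.0000

-1.000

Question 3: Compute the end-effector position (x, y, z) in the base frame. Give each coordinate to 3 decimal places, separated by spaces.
6.160 -1.009 8.000

after link 1: o_1 = (-3.5355, -3.5355, 3.0000)
after link 2: o_2 = (1.2941, -2.2414, 7.0000)
after link 3: o_3 = (1.7941, -1.3754, 7.0000)
after link 4: o_4 = (1.7941, -1.3754, 4.0000)
after link 5: o_5 = (3.1601, -1.0094, 4.0000)
after link 6: o_6 = (6.1601, -1.0094, 8.0000)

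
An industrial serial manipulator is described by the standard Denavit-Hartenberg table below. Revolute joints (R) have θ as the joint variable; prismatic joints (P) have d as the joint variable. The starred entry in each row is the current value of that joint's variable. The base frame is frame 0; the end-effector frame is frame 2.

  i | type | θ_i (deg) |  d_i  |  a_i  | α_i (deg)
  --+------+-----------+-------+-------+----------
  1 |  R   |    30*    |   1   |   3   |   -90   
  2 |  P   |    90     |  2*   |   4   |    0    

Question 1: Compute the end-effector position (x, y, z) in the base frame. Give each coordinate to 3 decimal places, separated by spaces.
1.598 3.232 -3.000

after link 1: o_1 = (2.5981, 1.5000, 1.0000)
after link 2: o_2 = (1.5981, 3.2321, -3.0000)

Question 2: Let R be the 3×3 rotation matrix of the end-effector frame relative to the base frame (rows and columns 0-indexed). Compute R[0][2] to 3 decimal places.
-0.500

End-effector z-axis (col 2 of R) = (-0.5000,0.8660,0.0000)
R[0][2] = -0.5000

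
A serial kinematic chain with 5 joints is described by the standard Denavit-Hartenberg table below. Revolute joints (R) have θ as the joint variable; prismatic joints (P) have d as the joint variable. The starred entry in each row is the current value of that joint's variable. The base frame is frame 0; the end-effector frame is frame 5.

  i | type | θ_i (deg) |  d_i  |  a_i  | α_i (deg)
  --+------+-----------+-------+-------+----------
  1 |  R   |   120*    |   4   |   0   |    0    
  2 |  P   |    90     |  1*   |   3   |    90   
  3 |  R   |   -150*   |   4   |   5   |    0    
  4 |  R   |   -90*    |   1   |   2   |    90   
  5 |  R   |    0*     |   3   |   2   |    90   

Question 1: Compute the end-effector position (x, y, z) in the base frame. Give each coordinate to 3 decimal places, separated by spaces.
-1.866 4.696 7.464

after link 1: o_1 = (0.0000, 0.0000, 4.0000)
after link 2: o_2 = (-2.5981, -1.5000, 5.0000)
after link 3: o_3 = (-0.8481, 4.1292, 2.5000)
after link 4: o_4 = (-0.4821, 5.4952, 4.2321)
after link 5: o_5 = (-1.8660, 4.6962, 7.4641)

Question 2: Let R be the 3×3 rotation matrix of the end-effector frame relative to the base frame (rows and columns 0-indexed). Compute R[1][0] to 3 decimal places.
End-effector x-axis (col 0 of R) = (0.4330,0.2500,0.8660)
R[1][0] = 0.2500

0.250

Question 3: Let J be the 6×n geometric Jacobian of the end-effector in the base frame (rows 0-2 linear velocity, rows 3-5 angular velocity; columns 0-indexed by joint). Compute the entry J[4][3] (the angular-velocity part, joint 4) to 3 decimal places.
0.866

axis z_3 = (-0.5000,0.8660,0.0000); lever o_n−o_3 = (-1.0179,0.5670,4.9641)
cross product → J_v[:, 3] = (4.2990,2.4821,0.5981)
J_ω[:, 3] = z_3
entry J[4][3] = 0.8660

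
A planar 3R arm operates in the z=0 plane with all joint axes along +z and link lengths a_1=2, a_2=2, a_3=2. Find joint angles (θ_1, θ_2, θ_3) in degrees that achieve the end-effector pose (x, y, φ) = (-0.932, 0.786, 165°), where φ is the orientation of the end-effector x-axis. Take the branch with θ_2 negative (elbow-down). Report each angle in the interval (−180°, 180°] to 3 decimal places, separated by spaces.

wrist centre = target − a_3·(cos φ, sin φ) = (0.9999, 0.2684)
cos θ_2 = (1.0717−2²−2²)/(2·2·2) = -0.8660; θ_2 = -150.0011° (elbow-down)
β = atan2(0.2684,0.9999) = 15.0242°; ψ = atan2(-1.0000,0.2679) = -75.0005°
θ_1 = β − ψ = 90.0247°
θ_3 = φ − θ_1 − θ_2 = -135.0236° (wrapped to (-180°,180°])

90.025 -150.001 -135.024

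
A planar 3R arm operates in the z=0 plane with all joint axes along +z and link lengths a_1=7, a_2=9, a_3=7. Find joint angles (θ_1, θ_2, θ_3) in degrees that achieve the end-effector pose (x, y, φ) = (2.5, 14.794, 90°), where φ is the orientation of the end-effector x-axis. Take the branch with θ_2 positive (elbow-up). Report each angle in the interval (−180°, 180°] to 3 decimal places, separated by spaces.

wrist centre = target − a_3·(cos φ, sin φ) = (2.5000, 7.7940)
cos θ_2 = (66.9964−7²−9²)/(2·7·9) = -0.5000; θ_2 = 120.0019° (elbow-up)
β = atan2(7.7940,2.5000) = 72.2159°; ψ = atan2(7.7941,2.4997) = 72.2177°
θ_1 = β − ψ = -0.0019°
θ_3 = φ − θ_1 − θ_2 = -30.0000° (wrapped to (-180°,180°])

-0.002 120.002 -30.000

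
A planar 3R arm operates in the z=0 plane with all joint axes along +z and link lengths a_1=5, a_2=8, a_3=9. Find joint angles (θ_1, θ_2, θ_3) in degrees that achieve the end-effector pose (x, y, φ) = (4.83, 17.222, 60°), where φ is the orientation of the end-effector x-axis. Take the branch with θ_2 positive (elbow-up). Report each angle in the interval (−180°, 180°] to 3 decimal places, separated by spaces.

29.996 90.006 -60.002

wrist centre = target − a_3·(cos φ, sin φ) = (0.3300, 9.4278)
cos θ_2 = (88.9918−5²−8²)/(2·5·8) = -0.0001; θ_2 = 90.0059° (elbow-up)
β = atan2(9.4278,0.3300) = 87.9953°; ψ = atan2(8.0000,4.9992) = 57.9989°
θ_1 = β − ψ = 29.9964°
θ_3 = φ − θ_1 − θ_2 = -60.0023° (wrapped to (-180°,180°])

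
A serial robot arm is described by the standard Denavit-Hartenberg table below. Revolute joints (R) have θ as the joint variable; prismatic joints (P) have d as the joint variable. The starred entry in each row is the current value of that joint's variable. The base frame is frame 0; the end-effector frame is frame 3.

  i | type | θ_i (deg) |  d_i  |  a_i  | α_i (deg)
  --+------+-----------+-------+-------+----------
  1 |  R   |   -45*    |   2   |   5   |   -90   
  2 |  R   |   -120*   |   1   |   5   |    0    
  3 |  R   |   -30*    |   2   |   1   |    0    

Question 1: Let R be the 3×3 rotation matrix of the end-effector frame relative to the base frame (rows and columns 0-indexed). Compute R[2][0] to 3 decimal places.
End-effector x-axis (col 0 of R) = (-0.6124,0.6124,0.5000)
R[2][0] = 0.5000

0.500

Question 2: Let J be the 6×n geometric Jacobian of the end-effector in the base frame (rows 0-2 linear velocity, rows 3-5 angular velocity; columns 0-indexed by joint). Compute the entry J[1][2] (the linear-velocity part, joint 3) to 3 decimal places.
axis z_2 = (0.7071,0.7071,0.0000); lever o_n−o_2 = (0.8018,2.0266,0.5000)
cross product → J_v[:, 2] = (0.3536,-0.3536,0.8660)
J_ω[:, 2] = z_2
entry J[1][2] = -0.3536

-0.354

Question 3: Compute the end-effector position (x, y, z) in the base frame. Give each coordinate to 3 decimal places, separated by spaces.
after link 1: o_1 = (3.5355, -3.5355, 2.0000)
after link 2: o_2 = (2.4749, -1.0607, 6.3301)
after link 3: o_3 = (3.2767, 0.9659, 6.8301)

3.277 0.966 6.830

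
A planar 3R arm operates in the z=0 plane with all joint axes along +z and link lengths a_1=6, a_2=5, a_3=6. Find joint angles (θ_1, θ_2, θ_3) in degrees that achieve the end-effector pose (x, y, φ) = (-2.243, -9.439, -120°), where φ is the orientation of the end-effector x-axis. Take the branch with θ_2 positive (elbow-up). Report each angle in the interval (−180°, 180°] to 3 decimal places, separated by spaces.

-135.005 134.998 -119.994

wrist centre = target − a_3·(cos φ, sin φ) = (0.7570, -4.2428)
cos θ_2 = (18.5748−6²−5²)/(2·6·5) = -0.7071; θ_2 = 134.9984° (elbow-up)
β = atan2(-4.2428,0.7570) = -79.8839°; ψ = atan2(3.5356,2.4646) = 55.1210°
θ_1 = β − ψ = -135.0049°
θ_3 = φ − θ_1 − θ_2 = -119.9935° (wrapped to (-180°,180°])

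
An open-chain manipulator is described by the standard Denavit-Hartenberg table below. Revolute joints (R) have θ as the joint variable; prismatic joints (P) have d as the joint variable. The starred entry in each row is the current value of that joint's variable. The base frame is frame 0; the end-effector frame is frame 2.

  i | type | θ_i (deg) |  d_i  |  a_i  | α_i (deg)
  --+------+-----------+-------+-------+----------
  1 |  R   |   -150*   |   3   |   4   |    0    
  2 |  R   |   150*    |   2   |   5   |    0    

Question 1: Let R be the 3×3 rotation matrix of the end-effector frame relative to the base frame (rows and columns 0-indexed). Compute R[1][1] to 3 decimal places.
1.000

End-effector y-axis (col 1 of R) = (0.0000,1.0000,0.0000)
R[1][1] = 1.0000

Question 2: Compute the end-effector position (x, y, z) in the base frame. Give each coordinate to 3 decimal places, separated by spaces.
after link 1: o_1 = (-3.4641, -2.0000, 3.0000)
after link 2: o_2 = (1.5359, -2.0000, 5.0000)

1.536 -2.000 5.000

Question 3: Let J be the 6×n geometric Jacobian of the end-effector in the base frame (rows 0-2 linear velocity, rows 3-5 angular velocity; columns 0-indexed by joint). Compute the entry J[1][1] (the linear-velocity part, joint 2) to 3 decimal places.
5.000

axis z_1 = (0.0000,0.0000,1.0000); lever o_n−o_1 = (5.0000,0.0000,2.0000)
cross product → J_v[:, 1] = (0.0000,5.0000,0.0000)
J_ω[:, 1] = z_1
entry J[1][1] = 5.0000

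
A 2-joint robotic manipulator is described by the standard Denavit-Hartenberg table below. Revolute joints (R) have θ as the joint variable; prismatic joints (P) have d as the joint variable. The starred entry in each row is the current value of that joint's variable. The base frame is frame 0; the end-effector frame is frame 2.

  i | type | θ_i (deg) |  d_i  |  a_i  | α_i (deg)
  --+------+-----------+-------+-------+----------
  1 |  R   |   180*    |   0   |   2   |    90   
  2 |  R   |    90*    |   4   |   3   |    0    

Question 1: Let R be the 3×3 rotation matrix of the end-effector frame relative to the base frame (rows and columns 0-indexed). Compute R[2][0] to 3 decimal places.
End-effector x-axis (col 0 of R) = (-0.0000,-0.0000,1.0000)
R[2][0] = 1.0000

1.000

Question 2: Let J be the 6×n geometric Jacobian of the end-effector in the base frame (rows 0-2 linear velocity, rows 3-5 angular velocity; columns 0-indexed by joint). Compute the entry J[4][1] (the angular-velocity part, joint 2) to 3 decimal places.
axis z_1 = (0.0000,1.0000,0.0000); lever o_n−o_1 = (0.0000,4.0000,3.0000)
cross product → J_v[:, 1] = (3.0000,-0.0000,0.0000)
J_ω[:, 1] = z_1
entry J[4][1] = 1.0000

1.000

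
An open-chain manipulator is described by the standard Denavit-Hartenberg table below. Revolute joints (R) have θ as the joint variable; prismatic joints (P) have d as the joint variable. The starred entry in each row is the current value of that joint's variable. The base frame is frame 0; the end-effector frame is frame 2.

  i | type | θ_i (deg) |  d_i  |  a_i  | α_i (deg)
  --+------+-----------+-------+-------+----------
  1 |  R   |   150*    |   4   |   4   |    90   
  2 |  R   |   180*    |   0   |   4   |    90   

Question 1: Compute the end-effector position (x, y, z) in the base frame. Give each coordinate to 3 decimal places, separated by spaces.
-0.000 -0.000 4.000

after link 1: o_1 = (-3.4641, 2.0000, 4.0000)
after link 2: o_2 = (-0.0000, -0.0000, 4.0000)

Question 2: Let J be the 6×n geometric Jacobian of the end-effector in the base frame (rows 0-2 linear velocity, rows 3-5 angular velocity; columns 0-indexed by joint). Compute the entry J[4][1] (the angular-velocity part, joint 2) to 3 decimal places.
axis z_1 = (0.5000,0.8660,0.0000); lever o_n−o_1 = (3.4641,-2.0000,0.0000)
cross product → J_v[:, 1] = (0.0000,-0.0000,-4.0000)
J_ω[:, 1] = z_1
entry J[4][1] = 0.8660

0.866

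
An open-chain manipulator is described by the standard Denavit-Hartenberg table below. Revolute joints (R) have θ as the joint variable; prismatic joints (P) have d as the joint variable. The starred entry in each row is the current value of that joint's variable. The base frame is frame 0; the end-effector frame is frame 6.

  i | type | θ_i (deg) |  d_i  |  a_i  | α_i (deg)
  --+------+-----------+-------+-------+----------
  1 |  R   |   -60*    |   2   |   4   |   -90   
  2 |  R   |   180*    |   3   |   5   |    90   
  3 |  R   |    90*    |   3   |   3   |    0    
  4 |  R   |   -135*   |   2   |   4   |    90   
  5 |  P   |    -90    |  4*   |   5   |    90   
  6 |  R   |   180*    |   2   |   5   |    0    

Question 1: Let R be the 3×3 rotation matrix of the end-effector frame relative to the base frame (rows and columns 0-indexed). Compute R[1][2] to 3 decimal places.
End-effector z-axis (col 2 of R) = (0.9659,-0.2588,0.0000)
R[1][2] = -0.2588

-0.259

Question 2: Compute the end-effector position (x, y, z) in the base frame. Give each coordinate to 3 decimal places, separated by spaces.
1.729 0.520 -3.000

after link 1: o_1 = (2.0000, -3.4641, 2.0000)
after link 2: o_2 = (2.0981, 2.3660, 2.0000)
after link 3: o_3 = (4.6962, 3.8660, -1.0000)
after link 4: o_4 = (0.8324, 4.9013, -3.0000)
after link 5: o_5 = (-0.2028, 1.0376, 2.0000)
after link 6: o_6 = (1.7290, 0.5200, -3.0000)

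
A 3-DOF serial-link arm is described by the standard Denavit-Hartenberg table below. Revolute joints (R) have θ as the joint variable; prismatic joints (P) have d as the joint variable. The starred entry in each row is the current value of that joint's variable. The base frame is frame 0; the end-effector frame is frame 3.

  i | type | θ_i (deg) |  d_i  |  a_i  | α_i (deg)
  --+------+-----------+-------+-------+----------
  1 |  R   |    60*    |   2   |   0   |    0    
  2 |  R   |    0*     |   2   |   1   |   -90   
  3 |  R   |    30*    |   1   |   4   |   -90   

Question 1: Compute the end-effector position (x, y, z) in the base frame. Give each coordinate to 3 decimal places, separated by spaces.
1.366 4.366 2.000

after link 1: o_1 = (0.0000, 0.0000, 2.0000)
after link 2: o_2 = (0.5000, 0.8660, 4.0000)
after link 3: o_3 = (1.3660, 4.3660, 2.0000)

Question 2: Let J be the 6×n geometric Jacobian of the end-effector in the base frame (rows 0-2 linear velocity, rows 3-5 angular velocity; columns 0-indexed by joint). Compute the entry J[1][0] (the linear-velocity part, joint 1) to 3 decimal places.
axis z_0 = ẑ; lever o_n−o_0 = (1.3660,4.3660,2.0000)
cross product → J_v[:, 0] = (-4.3660,1.3660,0.0000)
J_ω[:, 0] = z_0
entry J[1][0] = 1.3660

1.366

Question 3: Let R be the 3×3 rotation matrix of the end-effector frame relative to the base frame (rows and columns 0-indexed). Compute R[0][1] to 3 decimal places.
End-effector y-axis (col 1 of R) = (0.8660,-0.5000,-0.0000)
R[0][1] = 0.8660

0.866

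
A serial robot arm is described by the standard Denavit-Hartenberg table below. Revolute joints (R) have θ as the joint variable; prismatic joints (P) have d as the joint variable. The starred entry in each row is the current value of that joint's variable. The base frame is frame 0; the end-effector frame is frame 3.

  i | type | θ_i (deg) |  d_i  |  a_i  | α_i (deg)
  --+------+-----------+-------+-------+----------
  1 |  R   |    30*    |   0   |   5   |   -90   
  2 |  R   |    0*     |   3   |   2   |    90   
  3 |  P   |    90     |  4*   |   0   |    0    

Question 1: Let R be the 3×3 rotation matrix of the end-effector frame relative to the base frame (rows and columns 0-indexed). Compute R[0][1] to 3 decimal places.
-0.866

End-effector y-axis (col 1 of R) = (-0.8660,-0.5000,0.0000)
R[0][1] = -0.8660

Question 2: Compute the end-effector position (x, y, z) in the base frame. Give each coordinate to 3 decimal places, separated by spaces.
4.562 6.098 4.000

after link 1: o_1 = (4.3301, 2.5000, 0.0000)
after link 2: o_2 = (4.5622, 6.0981, 0.0000)
after link 3: o_3 = (4.5622, 6.0981, 4.0000)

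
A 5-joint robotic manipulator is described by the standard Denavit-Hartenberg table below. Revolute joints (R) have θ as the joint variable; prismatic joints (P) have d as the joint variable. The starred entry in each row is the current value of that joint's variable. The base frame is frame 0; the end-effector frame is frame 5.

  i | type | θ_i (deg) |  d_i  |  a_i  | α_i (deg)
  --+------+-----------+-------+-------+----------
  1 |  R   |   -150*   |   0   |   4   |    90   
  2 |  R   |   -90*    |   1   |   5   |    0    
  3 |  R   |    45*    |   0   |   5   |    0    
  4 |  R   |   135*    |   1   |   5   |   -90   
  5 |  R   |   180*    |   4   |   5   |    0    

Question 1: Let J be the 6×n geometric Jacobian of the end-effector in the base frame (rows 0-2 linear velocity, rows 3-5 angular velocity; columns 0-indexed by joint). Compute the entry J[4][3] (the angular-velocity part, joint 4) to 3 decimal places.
axis z_3 = (-0.5000,0.8660,0.0000); lever o_n−o_3 = (2.9641,2.8660,0.0000)
cross product → J_v[:, 3] = (-0.0000,0.0000,-4.0000)
J_ω[:, 3] = z_3
entry J[4][3] = 0.8660

0.866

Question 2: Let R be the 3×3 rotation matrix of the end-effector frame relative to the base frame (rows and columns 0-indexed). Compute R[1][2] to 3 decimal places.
0.500

End-effector z-axis (col 2 of R) = (0.8660,0.5000,0.0000)
R[1][2] = 0.5000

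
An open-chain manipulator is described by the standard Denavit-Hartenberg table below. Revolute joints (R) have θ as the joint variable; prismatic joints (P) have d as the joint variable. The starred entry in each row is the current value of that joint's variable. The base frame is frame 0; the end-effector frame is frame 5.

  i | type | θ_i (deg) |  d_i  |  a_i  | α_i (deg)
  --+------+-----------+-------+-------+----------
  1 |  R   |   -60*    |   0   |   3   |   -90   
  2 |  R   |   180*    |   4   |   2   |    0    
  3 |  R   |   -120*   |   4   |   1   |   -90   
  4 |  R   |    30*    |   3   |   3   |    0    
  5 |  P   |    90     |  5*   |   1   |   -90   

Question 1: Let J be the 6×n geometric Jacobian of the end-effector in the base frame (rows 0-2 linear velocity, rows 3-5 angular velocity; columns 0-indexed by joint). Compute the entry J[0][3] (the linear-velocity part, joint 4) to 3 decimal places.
-2.408

axis z_3 = (-0.4330,0.7500,-0.5000); lever o_n−o_3 = (-4.9886,3.9085,-5.8170)
cross product → J_v[:, 3] = (-2.4085,-0.0245,2.0490)
J_ω[:, 3] = z_3
entry J[0][3] = -2.4085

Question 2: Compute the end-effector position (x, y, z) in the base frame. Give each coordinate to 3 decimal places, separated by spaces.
after link 1: o_1 = (1.5000, -2.5981, 0.0000)
after link 2: o_2 = (3.9641, 1.1340, 0.0000)
after link 3: o_3 = (7.6782, 2.7010, -0.8660)
after link 4: o_4 = (5.7296, 3.0760, -4.6160)
after link 5: o_5 = (2.6896, 6.6095, -6.6830)

2.690 6.609 -6.683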